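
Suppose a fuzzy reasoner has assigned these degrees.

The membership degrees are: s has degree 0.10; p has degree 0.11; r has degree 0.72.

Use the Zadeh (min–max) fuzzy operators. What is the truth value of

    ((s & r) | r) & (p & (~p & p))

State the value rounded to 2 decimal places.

0.11

s & r = min(a, b) on (0.10, 0.72) = 0.10
(s & r) | r = max(a, b) on (0.10, 0.72) = 0.72
~p = 1 − 0.11 = 0.89
~p & p = min(a, b) on (0.89, 0.11) = 0.11
p & (~p & p) = min(a, b) on (0.11, 0.11) = 0.11
((s & r) | r) & (p & (~p & p)) = min(a, b) on (0.72, 0.11) = 0.11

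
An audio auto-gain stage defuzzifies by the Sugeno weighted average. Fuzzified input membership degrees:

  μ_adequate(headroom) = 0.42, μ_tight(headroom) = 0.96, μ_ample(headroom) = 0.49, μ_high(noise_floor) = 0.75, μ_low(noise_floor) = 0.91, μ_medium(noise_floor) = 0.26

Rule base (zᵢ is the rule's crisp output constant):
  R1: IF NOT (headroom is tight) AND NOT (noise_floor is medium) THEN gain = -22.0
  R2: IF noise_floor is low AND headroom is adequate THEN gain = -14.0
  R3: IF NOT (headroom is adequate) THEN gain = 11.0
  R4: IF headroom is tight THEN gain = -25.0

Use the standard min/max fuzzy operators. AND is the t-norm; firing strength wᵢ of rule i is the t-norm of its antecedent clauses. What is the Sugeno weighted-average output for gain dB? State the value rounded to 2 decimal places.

-12.19

R1 (z=-22.0): ¬tight=1−0.96=0.04, ¬medium=1−0.26=0.74; AND[min(a, b)] → w = 0.04
R2 (z=-14.0): low=0.91, adequate=0.42; AND[min(a, b)] → w = 0.42
R3 (z=11.0): ¬adequate=1−0.42=0.58 → w = 0.58
R4 (z=-25.0): tight=0.96 → w = 0.96
Weighted average = (0.04·-22.0 + 0.42·-14.0 + 0.58·11.0 + 0.96·-25.0) / (0.04 + 0.42 + 0.58 + 0.96)
  = -24.3800 / 2.0000 = -12.19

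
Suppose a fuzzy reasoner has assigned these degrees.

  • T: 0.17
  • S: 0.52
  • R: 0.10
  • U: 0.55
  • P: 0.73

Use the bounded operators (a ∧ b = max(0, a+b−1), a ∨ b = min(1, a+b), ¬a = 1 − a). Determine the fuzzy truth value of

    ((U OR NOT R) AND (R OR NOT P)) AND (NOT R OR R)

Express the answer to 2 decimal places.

NOT R = 1 − 0.10 = 0.90
U OR NOT R = min(1, a+b) on (0.55, 0.90) = 1.00
NOT P = 1 − 0.73 = 0.27
R OR NOT P = min(1, a+b) on (0.10, 0.27) = 0.37
(U OR NOT R) AND (R OR NOT P) = max(0, a+b−1) on (1.00, 0.37) = 0.37
NOT R = 1 − 0.10 = 0.90
NOT R OR R = min(1, a+b) on (0.90, 0.10) = 1.00
((U OR NOT R) AND (R OR NOT P)) AND (NOT R OR R) = max(0, a+b−1) on (0.37, 1.00) = 0.37

0.37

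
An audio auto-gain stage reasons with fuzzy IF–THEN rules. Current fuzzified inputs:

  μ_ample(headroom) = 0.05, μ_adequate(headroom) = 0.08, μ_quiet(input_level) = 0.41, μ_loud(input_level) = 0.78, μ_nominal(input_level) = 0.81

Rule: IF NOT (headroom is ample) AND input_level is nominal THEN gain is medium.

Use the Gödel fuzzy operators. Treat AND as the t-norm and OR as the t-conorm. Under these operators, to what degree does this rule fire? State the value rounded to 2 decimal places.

0.81

firing strength: ¬ample=1−0.05=0.95, nominal=0.81; AND[min(a, b)] → w = 0.81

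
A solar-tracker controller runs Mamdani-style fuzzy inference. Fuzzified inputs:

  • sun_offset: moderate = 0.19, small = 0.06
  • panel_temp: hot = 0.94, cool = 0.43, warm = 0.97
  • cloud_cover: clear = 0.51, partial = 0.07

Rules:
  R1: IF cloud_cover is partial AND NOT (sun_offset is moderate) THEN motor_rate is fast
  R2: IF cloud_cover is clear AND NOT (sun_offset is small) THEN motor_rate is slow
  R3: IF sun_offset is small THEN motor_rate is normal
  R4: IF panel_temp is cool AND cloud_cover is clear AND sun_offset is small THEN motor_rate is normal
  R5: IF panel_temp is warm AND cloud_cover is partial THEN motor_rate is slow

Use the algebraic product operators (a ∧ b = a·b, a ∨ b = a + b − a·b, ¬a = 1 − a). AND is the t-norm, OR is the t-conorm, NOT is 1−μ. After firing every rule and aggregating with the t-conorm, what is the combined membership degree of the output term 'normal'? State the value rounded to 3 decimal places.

R1: partial=0.07, ¬moderate=1−0.19=0.81; AND[a·b] → w = 0.0567
R2: clear=0.51, ¬small=1−0.06=0.94; AND[a·b] → w = 0.4794
R3: small=0.06 → w = 0.0600
R4: cool=0.43, clear=0.51, small=0.06; AND[a·b] → w = 0.0132
R5: warm=0.97, partial=0.07; AND[a·b] → w = 0.0679
Rules with consequent 'normal': {R3, R4} → strengths 0.0600, 0.0132
Aggregate via t-conorm [a + b − a·b]: 0.0724

0.072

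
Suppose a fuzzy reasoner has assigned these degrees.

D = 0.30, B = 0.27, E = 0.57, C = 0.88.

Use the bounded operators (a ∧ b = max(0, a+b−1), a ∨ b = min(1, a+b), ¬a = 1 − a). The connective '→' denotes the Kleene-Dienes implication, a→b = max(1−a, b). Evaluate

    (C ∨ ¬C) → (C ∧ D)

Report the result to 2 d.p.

¬C = 1 − 0.88 = 0.12
C ∨ ¬C = min(1, a+b) on (0.88, 0.12) = 1.00
C ∧ D = max(0, a+b−1) on (0.88, 0.30) = 0.18
(C ∨ ¬C) → (C ∧ D)  [Kleene-Dienes: max(1−a, b)] with a=1.00, b=0.18 → 0.18

0.18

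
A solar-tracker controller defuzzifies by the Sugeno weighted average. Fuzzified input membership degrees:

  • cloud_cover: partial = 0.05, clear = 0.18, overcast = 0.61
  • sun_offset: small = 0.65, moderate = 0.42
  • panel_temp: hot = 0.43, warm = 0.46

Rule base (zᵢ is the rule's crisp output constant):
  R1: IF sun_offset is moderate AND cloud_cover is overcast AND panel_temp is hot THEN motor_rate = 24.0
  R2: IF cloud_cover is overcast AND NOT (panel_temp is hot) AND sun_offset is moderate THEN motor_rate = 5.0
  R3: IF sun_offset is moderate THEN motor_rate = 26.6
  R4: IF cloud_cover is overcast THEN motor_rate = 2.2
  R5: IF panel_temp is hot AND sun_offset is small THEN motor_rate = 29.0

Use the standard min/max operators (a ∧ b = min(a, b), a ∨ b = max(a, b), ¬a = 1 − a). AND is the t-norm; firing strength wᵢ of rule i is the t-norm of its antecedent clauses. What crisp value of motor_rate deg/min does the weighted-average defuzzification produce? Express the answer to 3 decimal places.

16.158

R1 (z=24.0): moderate=0.42, overcast=0.61, hot=0.43; AND[min(a, b)] → w = 0.42
R2 (z=5.0): overcast=0.61, ¬hot=1−0.43=0.57, moderate=0.42; AND[min(a, b)] → w = 0.42
R3 (z=26.6): moderate=0.42 → w = 0.42
R4 (z=2.2): overcast=0.61 → w = 0.61
R5 (z=29.0): hot=0.43, small=0.65; AND[min(a, b)] → w = 0.43
Weighted average = (0.42·24.0 + 0.42·5.0 + 0.42·26.6 + 0.61·2.2 + 0.43·29.0) / (0.42 + 0.42 + 0.42 + 0.61 + 0.43)
  = 37.1640 / 2.3000 = 16.158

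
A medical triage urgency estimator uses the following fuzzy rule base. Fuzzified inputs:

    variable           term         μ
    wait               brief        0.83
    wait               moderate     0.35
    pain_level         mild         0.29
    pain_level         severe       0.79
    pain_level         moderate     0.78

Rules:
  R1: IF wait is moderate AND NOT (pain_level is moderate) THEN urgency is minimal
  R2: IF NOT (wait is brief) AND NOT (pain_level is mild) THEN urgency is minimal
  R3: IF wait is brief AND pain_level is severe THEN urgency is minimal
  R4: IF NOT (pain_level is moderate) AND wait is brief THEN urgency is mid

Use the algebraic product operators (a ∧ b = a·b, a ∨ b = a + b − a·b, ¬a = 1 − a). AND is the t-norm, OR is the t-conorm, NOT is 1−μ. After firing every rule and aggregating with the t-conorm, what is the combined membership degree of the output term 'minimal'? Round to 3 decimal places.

0.721

R1: moderate=0.35, ¬moderate=1−0.78=0.22; AND[a·b] → w = 0.0770
R2: ¬brief=1−0.83=0.17, ¬mild=1−0.29=0.71; AND[a·b] → w = 0.1207
R3: brief=0.83, severe=0.79; AND[a·b] → w = 0.6557
R4: ¬moderate=1−0.78=0.22, brief=0.83; AND[a·b] → w = 0.1826
Rules with consequent 'minimal': {R1, R2, R3} → strengths 0.0770, 0.1207, 0.6557
Aggregate via t-conorm [a + b − a·b]: 0.7206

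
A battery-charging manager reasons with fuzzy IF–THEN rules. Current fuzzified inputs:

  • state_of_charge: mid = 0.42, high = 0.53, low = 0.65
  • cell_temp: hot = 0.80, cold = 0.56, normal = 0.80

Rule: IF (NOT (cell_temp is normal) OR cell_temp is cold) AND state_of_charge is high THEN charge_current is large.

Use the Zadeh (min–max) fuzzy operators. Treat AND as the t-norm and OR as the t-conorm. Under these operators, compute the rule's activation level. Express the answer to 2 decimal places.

0.53

firing strength: (¬normal=1−0.80=0.20 OR cold=0.56) = 0.56; AND[min(a, b)] with high=0.53 → w = 0.53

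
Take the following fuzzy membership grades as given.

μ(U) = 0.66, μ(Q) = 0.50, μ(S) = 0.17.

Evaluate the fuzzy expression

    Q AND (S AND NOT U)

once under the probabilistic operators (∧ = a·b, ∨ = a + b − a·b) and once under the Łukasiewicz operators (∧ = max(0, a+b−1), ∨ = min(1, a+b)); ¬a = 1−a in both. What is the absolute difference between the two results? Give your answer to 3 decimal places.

0.029

Under probabilistic:
  NOT U = 1 − 0.6600 = 0.3400
  S AND NOT U = a·b on (0.1700, 0.3400) = 0.0578
  Q AND (S AND NOT U) = a·b on (0.5000, 0.0578) = 0.0289
  → value = 0.0289
Under Łukasiewicz:
  NOT U = 1 − 0.66 = 0.34
  S AND NOT U = max(0, a+b−1) on (0.17, 0.34) = 0.00
  Q AND (S AND NOT U) = max(0, a+b−1) on (0.50, 0.00) = 0.00
  → value = 0.0000
|0.0289 − 0.0000| = 0.029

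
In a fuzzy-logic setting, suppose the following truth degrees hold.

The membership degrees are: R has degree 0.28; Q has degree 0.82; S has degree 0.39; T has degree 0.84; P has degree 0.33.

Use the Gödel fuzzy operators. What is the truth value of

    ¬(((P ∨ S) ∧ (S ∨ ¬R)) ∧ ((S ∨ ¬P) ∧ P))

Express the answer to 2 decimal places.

P ∨ S = max(a, b) on (0.33, 0.39) = 0.39
¬R = 1 − 0.28 = 0.72
S ∨ ¬R = max(a, b) on (0.39, 0.72) = 0.72
(P ∨ S) ∧ (S ∨ ¬R) = min(a, b) on (0.39, 0.72) = 0.39
¬P = 1 − 0.33 = 0.67
S ∨ ¬P = max(a, b) on (0.39, 0.67) = 0.67
(S ∨ ¬P) ∧ P = min(a, b) on (0.67, 0.33) = 0.33
((P ∨ S) ∧ (S ∨ ¬R)) ∧ ((S ∨ ¬P) ∧ P) = min(a, b) on (0.39, 0.33) = 0.33
¬(((P ∨ S) ∧ (S ∨ ¬R)) ∧ ((S ∨ ¬P) ∧ P)) = 1 − 0.33 = 0.67

0.67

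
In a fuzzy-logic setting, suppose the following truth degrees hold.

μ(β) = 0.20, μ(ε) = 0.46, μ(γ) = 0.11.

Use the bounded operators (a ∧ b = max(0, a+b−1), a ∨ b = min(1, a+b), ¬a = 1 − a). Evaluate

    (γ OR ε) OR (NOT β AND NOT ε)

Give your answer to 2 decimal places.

γ OR ε = min(1, a+b) on (0.11, 0.46) = 0.57
NOT β = 1 − 0.20 = 0.80
NOT ε = 1 − 0.46 = 0.54
NOT β AND NOT ε = max(0, a+b−1) on (0.80, 0.54) = 0.34
(γ OR ε) OR (NOT β AND NOT ε) = min(1, a+b) on (0.57, 0.34) = 0.91

0.91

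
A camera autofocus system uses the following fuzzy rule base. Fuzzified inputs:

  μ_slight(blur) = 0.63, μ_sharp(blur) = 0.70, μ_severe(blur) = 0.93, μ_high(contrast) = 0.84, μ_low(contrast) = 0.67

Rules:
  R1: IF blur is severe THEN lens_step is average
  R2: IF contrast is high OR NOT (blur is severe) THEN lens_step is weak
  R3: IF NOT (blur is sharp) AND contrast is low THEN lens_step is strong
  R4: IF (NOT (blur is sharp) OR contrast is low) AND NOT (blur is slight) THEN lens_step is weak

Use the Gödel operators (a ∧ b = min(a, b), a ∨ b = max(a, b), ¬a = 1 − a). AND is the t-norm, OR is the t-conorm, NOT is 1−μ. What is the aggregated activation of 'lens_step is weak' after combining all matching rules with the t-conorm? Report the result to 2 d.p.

R1: severe=0.93 → w = 0.93
R2: high=0.84, ¬severe=1−0.93=0.07; OR[max(a, b)] → w = 0.84
R3: ¬sharp=1−0.70=0.30, low=0.67; AND[min(a, b)] → w = 0.30
R4: (¬sharp=1−0.70=0.30 OR low=0.67) = 0.67; AND[min(a, b)] with ¬slight=1−0.63=0.37 → w = 0.37
Rules with consequent 'weak': {R2, R4} → strengths 0.84, 0.37
Aggregate via t-conorm [max(a, b)]: 0.84

0.84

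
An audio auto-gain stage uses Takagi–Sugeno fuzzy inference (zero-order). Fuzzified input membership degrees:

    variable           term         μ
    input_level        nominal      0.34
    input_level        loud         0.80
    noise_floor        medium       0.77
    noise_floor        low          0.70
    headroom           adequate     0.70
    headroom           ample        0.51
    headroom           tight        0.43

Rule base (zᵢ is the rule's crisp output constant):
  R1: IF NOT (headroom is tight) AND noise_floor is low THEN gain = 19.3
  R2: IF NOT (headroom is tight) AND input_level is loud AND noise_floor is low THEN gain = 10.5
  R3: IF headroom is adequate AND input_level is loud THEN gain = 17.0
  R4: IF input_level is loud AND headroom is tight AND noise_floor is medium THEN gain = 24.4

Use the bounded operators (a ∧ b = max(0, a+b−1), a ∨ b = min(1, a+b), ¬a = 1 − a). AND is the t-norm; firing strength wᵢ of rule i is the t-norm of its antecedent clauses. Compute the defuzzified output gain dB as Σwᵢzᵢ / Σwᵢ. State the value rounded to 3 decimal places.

17.198

R1 (z=19.3): ¬tight=1−0.43=0.57, low=0.70; AND[max(0, a+b−1)] → w = 0.27
R2 (z=10.5): ¬tight=1−0.43=0.57, loud=0.80, low=0.70; AND[max(0, a+b−1)] → w = 0.07
R3 (z=17.0): adequate=0.70, loud=0.80; AND[max(0, a+b−1)] → w = 0.50
R4 (z=24.4): loud=0.80, tight=0.43, medium=0.77; AND[max(0, a+b−1)] → w = 0.00
Weighted average = (0.27·19.3 + 0.07·10.5 + 0.50·17.0 + 0.00·24.4) / (0.27 + 0.07 + 0.50 + 0.00)
  = 14.4460 / 0.8400 = 17.198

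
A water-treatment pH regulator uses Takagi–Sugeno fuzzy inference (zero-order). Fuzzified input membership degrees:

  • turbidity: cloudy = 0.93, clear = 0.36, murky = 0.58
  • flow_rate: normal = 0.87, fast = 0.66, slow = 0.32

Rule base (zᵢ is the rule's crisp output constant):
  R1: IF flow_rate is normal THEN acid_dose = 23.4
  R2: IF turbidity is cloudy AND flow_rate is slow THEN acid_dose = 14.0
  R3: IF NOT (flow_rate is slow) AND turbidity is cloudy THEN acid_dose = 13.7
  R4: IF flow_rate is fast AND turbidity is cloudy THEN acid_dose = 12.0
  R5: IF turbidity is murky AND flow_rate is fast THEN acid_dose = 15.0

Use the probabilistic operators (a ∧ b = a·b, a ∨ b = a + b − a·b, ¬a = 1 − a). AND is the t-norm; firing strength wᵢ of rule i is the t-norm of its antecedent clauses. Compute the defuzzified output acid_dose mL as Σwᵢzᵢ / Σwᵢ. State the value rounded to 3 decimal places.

16.554

R1 (z=23.4): normal=0.87 → w = 0.8700
R2 (z=14.0): cloudy=0.93, slow=0.32; AND[a·b] → w = 0.2976
R3 (z=13.7): ¬slow=1−0.32=0.68, cloudy=0.93; AND[a·b] → w = 0.6324
R4 (z=12.0): fast=0.66, cloudy=0.93; AND[a·b] → w = 0.6138
R5 (z=15.0): murky=0.58, fast=0.66; AND[a·b] → w = 0.3828
Weighted average = (0.8700·23.4 + 0.2976·14.0 + 0.6324·13.7 + 0.6138·12.0 + 0.3828·15.0) / (0.8700 + 0.2976 + 0.6324 + 0.6138 + 0.3828)
  = 46.2959 / 2.7966 = 16.554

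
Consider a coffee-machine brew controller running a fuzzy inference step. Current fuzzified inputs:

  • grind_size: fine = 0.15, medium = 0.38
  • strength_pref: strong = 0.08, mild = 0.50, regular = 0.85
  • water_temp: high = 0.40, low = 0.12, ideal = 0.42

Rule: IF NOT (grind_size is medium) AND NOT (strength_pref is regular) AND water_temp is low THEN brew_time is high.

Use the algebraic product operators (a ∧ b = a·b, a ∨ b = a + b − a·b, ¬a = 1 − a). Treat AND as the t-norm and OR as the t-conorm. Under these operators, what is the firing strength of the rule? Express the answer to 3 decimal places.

0.011

firing strength: ¬medium=1−0.38=0.62, ¬regular=1−0.85=0.15, low=0.12; AND[a·b] → w = 0.0112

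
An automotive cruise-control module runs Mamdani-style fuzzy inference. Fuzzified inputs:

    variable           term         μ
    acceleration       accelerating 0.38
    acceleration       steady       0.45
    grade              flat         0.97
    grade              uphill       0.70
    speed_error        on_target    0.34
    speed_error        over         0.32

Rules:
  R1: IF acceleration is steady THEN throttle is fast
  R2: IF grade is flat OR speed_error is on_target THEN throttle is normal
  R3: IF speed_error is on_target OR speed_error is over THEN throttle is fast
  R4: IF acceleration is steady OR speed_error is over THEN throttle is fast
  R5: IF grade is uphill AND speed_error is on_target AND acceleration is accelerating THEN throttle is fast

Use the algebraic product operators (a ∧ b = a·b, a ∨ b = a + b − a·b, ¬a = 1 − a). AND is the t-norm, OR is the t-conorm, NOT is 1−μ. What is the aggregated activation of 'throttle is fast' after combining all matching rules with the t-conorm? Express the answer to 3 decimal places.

0.916

R1: steady=0.45 → w = 0.4500
R2: flat=0.97, on_target=0.34; OR[a + b − a·b] → w = 0.9802
R3: on_target=0.34, over=0.32; OR[a + b − a·b] → w = 0.5512
R4: steady=0.45, over=0.32; OR[a + b − a·b] → w = 0.6260
R5: uphill=0.70, on_target=0.34, accelerating=0.38; AND[a·b] → w = 0.0904
Rules with consequent 'fast': {R1, R3, R4, R5} → strengths 0.4500, 0.5512, 0.6260, 0.0904
Aggregate via t-conorm [a + b − a·b]: 0.9160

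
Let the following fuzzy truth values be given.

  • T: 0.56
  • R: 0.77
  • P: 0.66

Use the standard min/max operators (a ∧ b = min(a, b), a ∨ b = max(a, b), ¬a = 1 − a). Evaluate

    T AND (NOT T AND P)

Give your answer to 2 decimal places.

NOT T = 1 − 0.56 = 0.44
NOT T AND P = min(a, b) on (0.44, 0.66) = 0.44
T AND (NOT T AND P) = min(a, b) on (0.56, 0.44) = 0.44

0.44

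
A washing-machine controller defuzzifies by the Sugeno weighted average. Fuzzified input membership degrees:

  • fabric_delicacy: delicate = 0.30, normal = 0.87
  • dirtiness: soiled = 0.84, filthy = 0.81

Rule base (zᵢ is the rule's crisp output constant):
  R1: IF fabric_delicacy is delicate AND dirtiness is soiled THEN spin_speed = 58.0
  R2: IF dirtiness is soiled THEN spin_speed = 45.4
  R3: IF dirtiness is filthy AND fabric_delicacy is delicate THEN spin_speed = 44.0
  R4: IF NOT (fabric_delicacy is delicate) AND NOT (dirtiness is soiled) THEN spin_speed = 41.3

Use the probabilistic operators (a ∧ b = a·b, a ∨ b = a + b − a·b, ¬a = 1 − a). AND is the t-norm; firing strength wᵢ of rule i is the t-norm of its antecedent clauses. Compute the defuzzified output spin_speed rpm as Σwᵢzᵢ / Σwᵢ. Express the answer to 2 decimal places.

R1 (z=58.0): delicate=0.30, soiled=0.84; AND[a·b] → w = 0.2520
R2 (z=45.4): soiled=0.84 → w = 0.8400
R3 (z=44.0): filthy=0.81, delicate=0.30; AND[a·b] → w = 0.2430
R4 (z=41.3): ¬delicate=1−0.30=0.70, ¬soiled=1−0.84=0.16; AND[a·b] → w = 0.1120
Weighted average = (0.2520·58.0 + 0.8400·45.4 + 0.2430·44.0 + 0.1120·41.3) / (0.2520 + 0.8400 + 0.2430 + 0.1120)
  = 68.0696 / 1.4470 = 47.04

47.04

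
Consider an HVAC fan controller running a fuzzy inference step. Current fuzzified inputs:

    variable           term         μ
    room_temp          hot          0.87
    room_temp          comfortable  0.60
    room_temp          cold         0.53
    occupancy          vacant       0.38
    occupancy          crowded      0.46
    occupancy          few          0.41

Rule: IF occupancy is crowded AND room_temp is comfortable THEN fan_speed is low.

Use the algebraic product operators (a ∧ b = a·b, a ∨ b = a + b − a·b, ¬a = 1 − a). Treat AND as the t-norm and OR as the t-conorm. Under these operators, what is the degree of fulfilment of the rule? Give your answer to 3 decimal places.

0.276

firing strength: crowded=0.46, comfortable=0.60; AND[a·b] → w = 0.2760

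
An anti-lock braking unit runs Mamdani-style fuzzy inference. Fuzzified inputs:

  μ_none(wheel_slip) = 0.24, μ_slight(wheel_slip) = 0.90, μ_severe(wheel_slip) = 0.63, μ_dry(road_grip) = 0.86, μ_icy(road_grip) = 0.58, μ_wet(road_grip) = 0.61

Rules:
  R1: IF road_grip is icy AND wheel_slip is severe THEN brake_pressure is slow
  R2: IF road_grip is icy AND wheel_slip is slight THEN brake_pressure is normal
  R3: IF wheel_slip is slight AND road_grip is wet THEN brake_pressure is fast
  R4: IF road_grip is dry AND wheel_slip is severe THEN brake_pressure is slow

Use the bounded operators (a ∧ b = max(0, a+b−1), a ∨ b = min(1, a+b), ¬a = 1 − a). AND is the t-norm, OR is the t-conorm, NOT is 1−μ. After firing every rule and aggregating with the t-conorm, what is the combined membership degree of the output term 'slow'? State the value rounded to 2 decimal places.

R1: icy=0.58, severe=0.63; AND[max(0, a+b−1)] → w = 0.21
R2: icy=0.58, slight=0.90; AND[max(0, a+b−1)] → w = 0.48
R3: slight=0.90, wet=0.61; AND[max(0, a+b−1)] → w = 0.51
R4: dry=0.86, severe=0.63; AND[max(0, a+b−1)] → w = 0.49
Rules with consequent 'slow': {R1, R4} → strengths 0.21, 0.49
Aggregate via t-conorm [min(1, a+b)]: 0.70

0.70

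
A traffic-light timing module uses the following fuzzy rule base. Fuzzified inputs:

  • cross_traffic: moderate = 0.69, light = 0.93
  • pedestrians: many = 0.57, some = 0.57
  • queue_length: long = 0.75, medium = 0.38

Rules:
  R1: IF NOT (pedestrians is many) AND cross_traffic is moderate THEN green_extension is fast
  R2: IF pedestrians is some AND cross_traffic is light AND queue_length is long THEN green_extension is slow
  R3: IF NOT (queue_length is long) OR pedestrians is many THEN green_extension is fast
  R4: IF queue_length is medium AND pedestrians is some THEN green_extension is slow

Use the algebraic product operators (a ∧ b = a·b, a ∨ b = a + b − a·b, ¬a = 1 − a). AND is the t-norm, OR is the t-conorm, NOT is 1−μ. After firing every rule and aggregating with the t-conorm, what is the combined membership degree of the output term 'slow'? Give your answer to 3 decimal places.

R1: ¬many=1−0.57=0.43, moderate=0.69; AND[a·b] → w = 0.2967
R2: some=0.57, light=0.93, long=0.75; AND[a·b] → w = 0.3976
R3: ¬long=1−0.75=0.25, many=0.57; OR[a + b − a·b] → w = 0.6775
R4: medium=0.38, some=0.57; AND[a·b] → w = 0.2166
Rules with consequent 'slow': {R2, R4} → strengths 0.3976, 0.2166
Aggregate via t-conorm [a + b − a·b]: 0.5281

0.528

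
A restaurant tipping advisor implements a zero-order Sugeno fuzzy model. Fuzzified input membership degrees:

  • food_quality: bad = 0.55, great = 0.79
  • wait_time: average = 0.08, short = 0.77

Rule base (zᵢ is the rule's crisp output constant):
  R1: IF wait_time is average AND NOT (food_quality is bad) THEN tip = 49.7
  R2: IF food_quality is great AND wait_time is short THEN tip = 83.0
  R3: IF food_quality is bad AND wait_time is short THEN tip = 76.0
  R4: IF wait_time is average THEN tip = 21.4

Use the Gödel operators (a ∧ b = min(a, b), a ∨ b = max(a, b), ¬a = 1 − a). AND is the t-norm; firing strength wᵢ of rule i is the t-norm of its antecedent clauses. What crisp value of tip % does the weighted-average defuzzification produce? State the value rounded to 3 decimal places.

75.269

R1 (z=49.7): average=0.08, ¬bad=1−0.55=0.45; AND[min(a, b)] → w = 0.08
R2 (z=83.0): great=0.79, short=0.77; AND[min(a, b)] → w = 0.77
R3 (z=76.0): bad=0.55, short=0.77; AND[min(a, b)] → w = 0.55
R4 (z=21.4): average=0.08 → w = 0.08
Weighted average = (0.08·49.7 + 0.77·83.0 + 0.55·76.0 + 0.08·21.4) / (0.08 + 0.77 + 0.55 + 0.08)
  = 111.3980 / 1.4800 = 75.269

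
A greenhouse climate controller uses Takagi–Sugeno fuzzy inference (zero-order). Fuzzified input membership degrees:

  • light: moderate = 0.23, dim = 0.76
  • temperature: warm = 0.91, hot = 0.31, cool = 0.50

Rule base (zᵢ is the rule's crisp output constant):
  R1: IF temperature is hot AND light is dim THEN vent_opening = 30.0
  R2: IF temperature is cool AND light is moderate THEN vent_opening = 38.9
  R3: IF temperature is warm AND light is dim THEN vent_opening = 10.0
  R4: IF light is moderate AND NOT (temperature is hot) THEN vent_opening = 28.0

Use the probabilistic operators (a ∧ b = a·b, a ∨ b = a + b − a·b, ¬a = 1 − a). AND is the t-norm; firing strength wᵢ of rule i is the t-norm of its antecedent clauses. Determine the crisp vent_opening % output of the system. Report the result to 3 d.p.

R1 (z=30.0): hot=0.31, dim=0.76; AND[a·b] → w = 0.2356
R2 (z=38.9): cool=0.50, moderate=0.23; AND[a·b] → w = 0.1150
R3 (z=10.0): warm=0.91, dim=0.76; AND[a·b] → w = 0.6916
R4 (z=28.0): moderate=0.23, ¬hot=1−0.31=0.69; AND[a·b] → w = 0.1587
Weighted average = (0.2356·30.0 + 0.1150·38.9 + 0.6916·10.0 + 0.1587·28.0) / (0.2356 + 0.1150 + 0.6916 + 0.1587)
  = 22.9011 / 1.2009 = 19.070

19.070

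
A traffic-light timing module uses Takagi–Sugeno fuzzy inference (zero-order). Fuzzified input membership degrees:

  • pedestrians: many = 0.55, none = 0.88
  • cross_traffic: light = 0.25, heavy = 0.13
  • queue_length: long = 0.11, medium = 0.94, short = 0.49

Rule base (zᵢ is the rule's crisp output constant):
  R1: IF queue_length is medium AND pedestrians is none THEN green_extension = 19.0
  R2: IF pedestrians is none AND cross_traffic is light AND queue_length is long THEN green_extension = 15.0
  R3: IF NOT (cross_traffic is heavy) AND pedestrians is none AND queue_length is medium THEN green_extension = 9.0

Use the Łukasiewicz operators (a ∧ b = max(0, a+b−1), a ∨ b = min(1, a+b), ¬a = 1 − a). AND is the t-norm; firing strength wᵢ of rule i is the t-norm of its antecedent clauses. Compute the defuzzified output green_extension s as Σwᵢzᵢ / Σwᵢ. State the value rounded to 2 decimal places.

14.43

R1 (z=19.0): medium=0.94, none=0.88; AND[max(0, a+b−1)] → w = 0.82
R2 (z=15.0): none=0.88, light=0.25, long=0.11; AND[max(0, a+b−1)] → w = 0.00
R3 (z=9.0): ¬heavy=1−0.13=0.87, none=0.88, medium=0.94; AND[max(0, a+b−1)] → w = 0.69
Weighted average = (0.82·19.0 + 0.00·15.0 + 0.69·9.0) / (0.82 + 0.00 + 0.69)
  = 21.7900 / 1.5100 = 14.43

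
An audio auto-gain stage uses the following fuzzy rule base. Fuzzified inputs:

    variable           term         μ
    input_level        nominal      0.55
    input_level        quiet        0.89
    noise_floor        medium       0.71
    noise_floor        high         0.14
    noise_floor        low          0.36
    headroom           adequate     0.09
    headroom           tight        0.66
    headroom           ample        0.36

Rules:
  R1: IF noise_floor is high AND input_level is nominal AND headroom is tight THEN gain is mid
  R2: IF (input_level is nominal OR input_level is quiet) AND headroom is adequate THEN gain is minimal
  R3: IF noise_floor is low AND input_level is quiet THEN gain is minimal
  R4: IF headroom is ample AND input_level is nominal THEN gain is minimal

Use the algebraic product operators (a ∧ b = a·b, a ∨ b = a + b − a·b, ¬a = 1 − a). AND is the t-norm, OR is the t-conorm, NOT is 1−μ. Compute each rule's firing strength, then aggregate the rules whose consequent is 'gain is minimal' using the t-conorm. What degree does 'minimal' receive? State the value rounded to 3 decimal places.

0.502

R1: high=0.14, nominal=0.55, tight=0.66; AND[a·b] → w = 0.0508
R2: (nominal=0.55 OR quiet=0.89) = 0.9505; AND[a·b] with adequate=0.09 → w = 0.0855
R3: low=0.36, quiet=0.89; AND[a·b] → w = 0.3204
R4: ample=0.36, nominal=0.55; AND[a·b] → w = 0.1980
Rules with consequent 'minimal': {R2, R3, R4} → strengths 0.0855, 0.3204, 0.1980
Aggregate via t-conorm [a + b − a·b]: 0.5016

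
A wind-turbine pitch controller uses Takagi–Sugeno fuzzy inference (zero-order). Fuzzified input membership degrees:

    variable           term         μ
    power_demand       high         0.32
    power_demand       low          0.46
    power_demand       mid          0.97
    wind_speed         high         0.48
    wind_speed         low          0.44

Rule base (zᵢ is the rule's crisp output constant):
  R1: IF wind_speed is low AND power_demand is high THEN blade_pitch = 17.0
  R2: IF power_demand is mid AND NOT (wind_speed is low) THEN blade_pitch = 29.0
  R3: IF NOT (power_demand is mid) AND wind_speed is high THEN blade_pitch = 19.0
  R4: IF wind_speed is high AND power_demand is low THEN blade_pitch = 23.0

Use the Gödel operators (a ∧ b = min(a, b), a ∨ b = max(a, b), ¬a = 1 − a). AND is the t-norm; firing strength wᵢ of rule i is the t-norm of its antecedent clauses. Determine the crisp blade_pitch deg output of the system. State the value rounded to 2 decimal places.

23.96

R1 (z=17.0): low=0.44, high=0.32; AND[min(a, b)] → w = 0.32
R2 (z=29.0): mid=0.97, ¬low=1−0.44=0.56; AND[min(a, b)] → w = 0.56
R3 (z=19.0): ¬mid=1−0.97=0.03, high=0.48; AND[min(a, b)] → w = 0.03
R4 (z=23.0): high=0.48, low=0.46; AND[min(a, b)] → w = 0.46
Weighted average = (0.32·17.0 + 0.56·29.0 + 0.03·19.0 + 0.46·23.0) / (0.32 + 0.56 + 0.03 + 0.46)
  = 32.8300 / 1.3700 = 23.96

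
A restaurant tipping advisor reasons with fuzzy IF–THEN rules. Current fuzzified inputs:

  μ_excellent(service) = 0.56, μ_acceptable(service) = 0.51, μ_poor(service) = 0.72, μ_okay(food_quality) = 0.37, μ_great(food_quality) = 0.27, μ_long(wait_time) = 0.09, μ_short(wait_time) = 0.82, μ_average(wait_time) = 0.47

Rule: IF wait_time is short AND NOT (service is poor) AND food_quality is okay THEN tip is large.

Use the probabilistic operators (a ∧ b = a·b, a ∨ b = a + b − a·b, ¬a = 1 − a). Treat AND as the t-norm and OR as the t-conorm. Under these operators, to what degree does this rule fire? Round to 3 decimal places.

0.085

firing strength: short=0.82, ¬poor=1−0.72=0.28, okay=0.37; AND[a·b] → w = 0.0850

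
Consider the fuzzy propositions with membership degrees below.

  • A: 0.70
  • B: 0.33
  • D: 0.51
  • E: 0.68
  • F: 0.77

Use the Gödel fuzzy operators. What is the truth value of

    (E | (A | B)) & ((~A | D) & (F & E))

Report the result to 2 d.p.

0.51

A | B = max(a, b) on (0.70, 0.33) = 0.70
E | (A | B) = max(a, b) on (0.68, 0.70) = 0.70
~A = 1 − 0.70 = 0.30
~A | D = max(a, b) on (0.30, 0.51) = 0.51
F & E = min(a, b) on (0.77, 0.68) = 0.68
(~A | D) & (F & E) = min(a, b) on (0.51, 0.68) = 0.51
(E | (A | B)) & ((~A | D) & (F & E)) = min(a, b) on (0.70, 0.51) = 0.51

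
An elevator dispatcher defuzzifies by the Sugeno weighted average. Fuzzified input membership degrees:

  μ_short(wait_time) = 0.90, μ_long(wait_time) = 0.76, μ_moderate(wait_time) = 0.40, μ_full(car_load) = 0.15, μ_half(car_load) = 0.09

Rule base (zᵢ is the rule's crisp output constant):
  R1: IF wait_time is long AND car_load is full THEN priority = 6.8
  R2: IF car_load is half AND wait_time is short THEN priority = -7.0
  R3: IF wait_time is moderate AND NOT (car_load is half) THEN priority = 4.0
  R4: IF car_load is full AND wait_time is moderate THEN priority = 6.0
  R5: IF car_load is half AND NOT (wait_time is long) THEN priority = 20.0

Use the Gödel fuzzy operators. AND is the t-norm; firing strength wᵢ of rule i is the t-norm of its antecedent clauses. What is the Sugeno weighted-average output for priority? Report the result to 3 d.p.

5.330

R1 (z=6.8): long=0.76, full=0.15; AND[min(a, b)] → w = 0.15
R2 (z=-7.0): half=0.09, short=0.90; AND[min(a, b)] → w = 0.09
R3 (z=4.0): moderate=0.40, ¬half=1−0.09=0.91; AND[min(a, b)] → w = 0.40
R4 (z=6.0): full=0.15, moderate=0.40; AND[min(a, b)] → w = 0.15
R5 (z=20.0): half=0.09, ¬long=1−0.76=0.24; AND[min(a, b)] → w = 0.09
Weighted average = (0.15·6.8 + 0.09·-7.0 + 0.40·4.0 + 0.15·6.0 + 0.09·20.0) / (0.15 + 0.09 + 0.40 + 0.15 + 0.09)
  = 4.6900 / 0.8800 = 5.330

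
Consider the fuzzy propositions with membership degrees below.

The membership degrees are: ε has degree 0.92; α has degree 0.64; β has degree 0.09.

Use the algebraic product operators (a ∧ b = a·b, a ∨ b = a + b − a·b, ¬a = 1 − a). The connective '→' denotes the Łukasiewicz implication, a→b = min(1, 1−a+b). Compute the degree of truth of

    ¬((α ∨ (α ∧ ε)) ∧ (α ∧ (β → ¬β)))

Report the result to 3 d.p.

α ∧ ε = a·b on (0.6400, 0.9200) = 0.5888
α ∨ (α ∧ ε) = a + b − a·b on (0.6400, 0.5888) = 0.8520
¬β = 1 − 0.0900 = 0.9100
β → ¬β  [Łukasiewicz: min(1, 1−a+b)] with a=0.0900, b=0.9100 → 1.0000
α ∧ (β → ¬β) = a·b on (0.6400, 1.0000) = 0.6400
(α ∨ (α ∧ ε)) ∧ (α ∧ (β → ¬β)) = a·b on (0.8520, 0.6400) = 0.5453
¬((α ∨ (α ∧ ε)) ∧ (α ∧ (β → ¬β))) = 1 − 0.5453 = 0.4547

0.455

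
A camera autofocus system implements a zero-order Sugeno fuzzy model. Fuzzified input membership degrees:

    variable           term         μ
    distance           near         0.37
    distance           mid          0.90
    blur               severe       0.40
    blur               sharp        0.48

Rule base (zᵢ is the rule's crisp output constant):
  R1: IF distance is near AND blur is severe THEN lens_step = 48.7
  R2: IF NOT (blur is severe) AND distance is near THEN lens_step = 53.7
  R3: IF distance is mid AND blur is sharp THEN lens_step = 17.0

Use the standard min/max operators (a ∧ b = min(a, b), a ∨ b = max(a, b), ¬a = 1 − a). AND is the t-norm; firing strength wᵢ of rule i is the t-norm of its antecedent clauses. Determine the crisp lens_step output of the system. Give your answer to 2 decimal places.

37.74

R1 (z=48.7): near=0.37, severe=0.40; AND[min(a, b)] → w = 0.37
R2 (z=53.7): ¬severe=1−0.40=0.60, near=0.37; AND[min(a, b)] → w = 0.37
R3 (z=17.0): mid=0.90, sharp=0.48; AND[min(a, b)] → w = 0.48
Weighted average = (0.37·48.7 + 0.37·53.7 + 0.48·17.0) / (0.37 + 0.37 + 0.48)
  = 46.0480 / 1.2200 = 37.74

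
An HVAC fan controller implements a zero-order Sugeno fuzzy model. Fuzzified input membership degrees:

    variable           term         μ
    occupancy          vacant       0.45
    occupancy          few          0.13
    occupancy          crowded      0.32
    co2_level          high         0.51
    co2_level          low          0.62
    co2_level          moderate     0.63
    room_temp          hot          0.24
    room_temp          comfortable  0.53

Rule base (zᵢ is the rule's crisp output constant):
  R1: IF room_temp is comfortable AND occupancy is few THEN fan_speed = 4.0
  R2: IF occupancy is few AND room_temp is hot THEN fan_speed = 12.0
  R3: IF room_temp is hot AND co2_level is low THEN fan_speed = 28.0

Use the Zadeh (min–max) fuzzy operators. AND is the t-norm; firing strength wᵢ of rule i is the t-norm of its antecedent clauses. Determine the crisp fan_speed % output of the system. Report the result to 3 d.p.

R1 (z=4.0): comfortable=0.53, few=0.13; AND[min(a, b)] → w = 0.13
R2 (z=12.0): few=0.13, hot=0.24; AND[min(a, b)] → w = 0.13
R3 (z=28.0): hot=0.24, low=0.62; AND[min(a, b)] → w = 0.24
Weighted average = (0.13·4.0 + 0.13·12.0 + 0.24·28.0) / (0.13 + 0.13 + 0.24)
  = 8.8000 / 0.5000 = 17.600

17.600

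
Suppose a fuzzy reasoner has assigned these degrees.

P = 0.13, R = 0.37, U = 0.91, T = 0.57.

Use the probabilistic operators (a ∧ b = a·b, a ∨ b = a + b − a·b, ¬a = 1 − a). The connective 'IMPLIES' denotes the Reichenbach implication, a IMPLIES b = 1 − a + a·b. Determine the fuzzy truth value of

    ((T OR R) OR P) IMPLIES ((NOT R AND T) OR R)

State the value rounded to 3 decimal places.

0.691

T OR R = a + b − a·b on (0.5700, 0.3700) = 0.7291
(T OR R) OR P = a + b − a·b on (0.7291, 0.1300) = 0.7643
NOT R = 1 − 0.3700 = 0.6300
NOT R AND T = a·b on (0.6300, 0.5700) = 0.3591
(NOT R AND T) OR R = a + b − a·b on (0.3591, 0.3700) = 0.5962
((T OR R) OR P) IMPLIES ((NOT R AND T) OR R)  [Reichenbach: 1 − a + a·b] with a=0.7643, b=0.5962 → 0.6914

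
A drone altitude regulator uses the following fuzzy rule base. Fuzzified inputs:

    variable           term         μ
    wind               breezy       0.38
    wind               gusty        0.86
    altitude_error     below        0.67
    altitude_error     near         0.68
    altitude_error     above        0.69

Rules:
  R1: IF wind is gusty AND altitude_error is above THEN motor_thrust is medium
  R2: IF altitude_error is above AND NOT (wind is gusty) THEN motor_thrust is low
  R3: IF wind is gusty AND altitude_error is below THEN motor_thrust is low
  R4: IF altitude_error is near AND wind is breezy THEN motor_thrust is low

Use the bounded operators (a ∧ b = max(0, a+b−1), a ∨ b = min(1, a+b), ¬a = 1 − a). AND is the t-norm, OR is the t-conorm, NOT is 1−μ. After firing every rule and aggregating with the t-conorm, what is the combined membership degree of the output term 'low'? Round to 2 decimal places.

R1: gusty=0.86, above=0.69; AND[max(0, a+b−1)] → w = 0.55
R2: above=0.69, ¬gusty=1−0.86=0.14; AND[max(0, a+b−1)] → w = 0.00
R3: gusty=0.86, below=0.67; AND[max(0, a+b−1)] → w = 0.53
R4: near=0.68, breezy=0.38; AND[max(0, a+b−1)] → w = 0.06
Rules with consequent 'low': {R2, R3, R4} → strengths 0.00, 0.53, 0.06
Aggregate via t-conorm [min(1, a+b)]: 0.59

0.59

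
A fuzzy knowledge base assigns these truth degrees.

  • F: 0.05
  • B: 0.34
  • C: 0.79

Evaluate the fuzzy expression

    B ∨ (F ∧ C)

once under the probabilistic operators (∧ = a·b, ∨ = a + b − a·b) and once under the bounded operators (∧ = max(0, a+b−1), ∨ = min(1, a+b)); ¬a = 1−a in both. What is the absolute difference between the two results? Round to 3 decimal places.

Under probabilistic:
  F ∧ C = a·b on (0.0500, 0.7900) = 0.0395
  B ∨ (F ∧ C) = a + b − a·b on (0.3400, 0.0395) = 0.3661
  → value = 0.3661
Under bounded:
  F ∧ C = max(0, a+b−1) on (0.05, 0.79) = 0.00
  B ∨ (F ∧ C) = min(1, a+b) on (0.34, 0.00) = 0.34
  → value = 0.3400
|0.3661 − 0.3400| = 0.026

0.026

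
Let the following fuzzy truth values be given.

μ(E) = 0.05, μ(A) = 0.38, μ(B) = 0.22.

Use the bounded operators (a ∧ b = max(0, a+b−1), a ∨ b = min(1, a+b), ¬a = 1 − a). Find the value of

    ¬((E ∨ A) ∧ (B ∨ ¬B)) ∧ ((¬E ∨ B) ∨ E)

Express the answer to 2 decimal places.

E ∨ A = min(1, a+b) on (0.05, 0.38) = 0.43
¬B = 1 − 0.22 = 0.78
B ∨ ¬B = min(1, a+b) on (0.22, 0.78) = 1.00
(E ∨ A) ∧ (B ∨ ¬B) = max(0, a+b−1) on (0.43, 1.00) = 0.43
¬((E ∨ A) ∧ (B ∨ ¬B)) = 1 − 0.43 = 0.57
¬E = 1 − 0.05 = 0.95
¬E ∨ B = min(1, a+b) on (0.95, 0.22) = 1.00
(¬E ∨ B) ∨ E = min(1, a+b) on (1.00, 0.05) = 1.00
¬((E ∨ A) ∧ (B ∨ ¬B)) ∧ ((¬E ∨ B) ∨ E) = max(0, a+b−1) on (0.57, 1.00) = 0.57

0.57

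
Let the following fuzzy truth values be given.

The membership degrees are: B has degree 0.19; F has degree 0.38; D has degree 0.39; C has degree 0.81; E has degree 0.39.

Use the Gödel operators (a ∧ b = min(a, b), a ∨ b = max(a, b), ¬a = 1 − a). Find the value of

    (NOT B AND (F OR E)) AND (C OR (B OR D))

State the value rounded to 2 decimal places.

NOT B = 1 − 0.19 = 0.81
F OR E = max(a, b) on (0.38, 0.39) = 0.39
NOT B AND (F OR E) = min(a, b) on (0.81, 0.39) = 0.39
B OR D = max(a, b) on (0.19, 0.39) = 0.39
C OR (B OR D) = max(a, b) on (0.81, 0.39) = 0.81
(NOT B AND (F OR E)) AND (C OR (B OR D)) = min(a, b) on (0.39, 0.81) = 0.39

0.39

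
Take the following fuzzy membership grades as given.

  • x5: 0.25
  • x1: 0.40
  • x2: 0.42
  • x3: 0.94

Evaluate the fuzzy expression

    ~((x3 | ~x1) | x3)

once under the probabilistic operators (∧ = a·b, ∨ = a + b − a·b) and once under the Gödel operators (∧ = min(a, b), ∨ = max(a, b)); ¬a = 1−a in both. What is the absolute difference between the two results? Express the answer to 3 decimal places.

Under probabilistic:
  ~x1 = 1 − 0.4000 = 0.6000
  x3 | ~x1 = a + b − a·b on (0.9400, 0.6000) = 0.9760
  (x3 | ~x1) | x3 = a + b − a·b on (0.9760, 0.9400) = 0.9986
  ~((x3 | ~x1) | x3) = 1 − 0.9986 = 0.0014
  → value = 0.0014
Under Gödel:
  ~x1 = 1 − 0.40 = 0.60
  x3 | ~x1 = max(a, b) on (0.94, 0.60) = 0.94
  (x3 | ~x1) | x3 = max(a, b) on (0.94, 0.94) = 0.94
  ~((x3 | ~x1) | x3) = 1 − 0.94 = 0.06
  → value = 0.0600
|0.0014 − 0.0600| = 0.059

0.059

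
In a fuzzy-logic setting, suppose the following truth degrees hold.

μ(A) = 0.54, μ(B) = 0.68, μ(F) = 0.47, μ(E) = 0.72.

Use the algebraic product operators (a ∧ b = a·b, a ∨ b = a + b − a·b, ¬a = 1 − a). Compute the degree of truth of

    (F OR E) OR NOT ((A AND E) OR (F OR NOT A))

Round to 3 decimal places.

0.878

F OR E = a + b − a·b on (0.4700, 0.7200) = 0.8516
A AND E = a·b on (0.5400, 0.7200) = 0.3888
NOT A = 1 − 0.5400 = 0.4600
F OR NOT A = a + b − a·b on (0.4700, 0.4600) = 0.7138
(A AND E) OR (F OR NOT A) = a + b − a·b on (0.3888, 0.7138) = 0.8251
NOT ((A AND E) OR (F OR NOT A)) = 1 − 0.8251 = 0.1749
(F OR E) OR NOT ((A AND E) OR (F OR NOT A)) = a + b − a·b on (0.8516, 0.1749) = 0.8776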